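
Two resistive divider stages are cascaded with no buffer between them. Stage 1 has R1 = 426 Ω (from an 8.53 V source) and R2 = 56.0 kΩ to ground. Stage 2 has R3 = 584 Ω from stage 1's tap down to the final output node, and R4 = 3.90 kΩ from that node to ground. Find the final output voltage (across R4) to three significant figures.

Stage 2 presents R3+R4 = 4484 Ω as a load on stage 1's tap.
Stage 1's lower leg becomes R2‖(R3+R4) = 4152 Ω, so V_mid = 8.53 × 4152/4578 = 7.736 V.
Stage 2 is itself unloaded: V_out = V_mid × R4/(R3+R4) = 7.736 × 3900/4484 = 6.73 V.

V_out ≈ 6.73 V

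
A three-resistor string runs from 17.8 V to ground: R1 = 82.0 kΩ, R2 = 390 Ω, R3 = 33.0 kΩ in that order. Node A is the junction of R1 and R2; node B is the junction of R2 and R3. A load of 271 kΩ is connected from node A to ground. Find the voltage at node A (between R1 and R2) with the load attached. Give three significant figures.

Below node A the series string R2+R3 = 33390 Ω sits in parallel with the 271000 Ω load: 29730 Ω.
V_A = 17.8 × 29730/(82000 + 29730) = 4.74 V.

V ≈ 4.74 V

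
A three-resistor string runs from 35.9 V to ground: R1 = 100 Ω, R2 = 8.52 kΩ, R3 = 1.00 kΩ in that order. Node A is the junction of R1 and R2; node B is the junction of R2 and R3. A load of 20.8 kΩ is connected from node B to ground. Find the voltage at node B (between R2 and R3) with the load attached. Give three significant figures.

V ≈ 3.58 V

At node B, R3 is in parallel with the load: R3‖R_L = 954.1 Ω.
Below node A the resistance is R2 + (R3‖R_L) = 9474 Ω, so V_A = 35.9 × 9474/9574 = 35.53 V.
Then V_B = V_A × (R3‖R_L)/(R2 + R3‖R_L) = 35.53 × 954.1/9474 = 3.58 V.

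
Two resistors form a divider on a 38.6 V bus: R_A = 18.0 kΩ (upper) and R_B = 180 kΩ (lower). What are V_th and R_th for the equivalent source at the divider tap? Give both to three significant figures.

V_th is the open-circuit tap voltage: 38.6 × 180/(18.0 + 180) = 35.1 V.
With the supply zeroed, R_A and R_B appear in parallel from the tap: R_th = R_A‖R_B = (18.0 × 180)/198.0 = 16.4 kΩ.

V_th = 35.1 V, R_th = 16.4 kΩ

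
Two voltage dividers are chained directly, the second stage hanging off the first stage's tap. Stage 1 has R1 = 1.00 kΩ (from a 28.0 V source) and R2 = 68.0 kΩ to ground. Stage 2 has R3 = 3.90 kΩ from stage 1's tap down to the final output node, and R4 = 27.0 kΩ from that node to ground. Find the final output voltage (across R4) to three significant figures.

V_out ≈ 23.4 V

Stage 2 presents R3+R4 = 30.90 kΩ as a load on stage 1's tap.
Stage 1's lower leg becomes R2‖(R3+R4) = 21.25 kΩ, so V_mid = 28.0 × 21.25/22.25 = 26.74 V.
Stage 2 is itself unloaded: V_out = V_mid × R4/(R3+R4) = 26.74 × 27.0/30.90 = 23.4 V.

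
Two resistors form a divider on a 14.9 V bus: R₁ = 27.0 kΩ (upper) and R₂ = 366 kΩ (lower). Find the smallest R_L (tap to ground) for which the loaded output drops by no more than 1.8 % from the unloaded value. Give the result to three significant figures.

Output resistance R_th = R₁‖R₂ = (27.0 × 366)/393.0 = 25.15 kΩ.
The fractional drop is R_th/(R_th + R_L); requiring this ≤ 0.0180 gives R_L ≥ R_th(1/0.0180 − 1) = 25.15 × 54.56 = 1.37 MΩ.

R_L(min) ≈ 1.37 MΩ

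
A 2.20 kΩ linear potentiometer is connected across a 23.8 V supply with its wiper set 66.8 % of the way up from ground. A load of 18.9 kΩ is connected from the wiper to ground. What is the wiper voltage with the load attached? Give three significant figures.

The wiper splits the pot into (1−α)R = 730.4 Ω above and αR = 1470 Ω below.
Lower section ‖ load = 1364 Ω.
V_wiper = 23.8 × 1364/(730.4 + 1364) = 15.5 V.

V ≈ 15.5 V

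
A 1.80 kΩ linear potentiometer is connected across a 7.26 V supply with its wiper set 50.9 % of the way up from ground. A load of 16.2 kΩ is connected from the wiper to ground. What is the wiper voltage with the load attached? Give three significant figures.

The wiper splits the pot into (1−α)R = 883.8 Ω above and αR = 916.2 Ω below.
Lower section ‖ load = 867.2 Ω.
V_wiper = 7.26 × 867.2/(883.8 + 867.2) = 3.60 V.

V ≈ 3.60 V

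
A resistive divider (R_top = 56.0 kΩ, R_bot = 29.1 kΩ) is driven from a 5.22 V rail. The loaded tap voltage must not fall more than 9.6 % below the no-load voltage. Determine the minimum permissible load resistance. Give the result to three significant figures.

R_L(min) ≈ 180 kΩ

Output resistance R_th = R_top‖R_bot = (56.0 × 29.1)/85.10 = 19.15 kΩ.
The fractional drop is R_th/(R_th + R_L); requiring this ≤ 0.0960 gives R_L ≥ R_th(1/0.0960 − 1) = 19.15 × 9.417 = 180 kΩ.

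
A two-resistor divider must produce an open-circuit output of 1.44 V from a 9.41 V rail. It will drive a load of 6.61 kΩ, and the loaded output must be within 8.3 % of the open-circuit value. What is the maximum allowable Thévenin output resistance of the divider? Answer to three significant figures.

Loading drop = R_th/(R_th + R_L) ≤ 0.0830, so R_th ≤ R_L · ε/(1−ε) = 6.61 kΩ × 0.0830/0.9170 = 598 Ω.

R_th ≤ 598 Ω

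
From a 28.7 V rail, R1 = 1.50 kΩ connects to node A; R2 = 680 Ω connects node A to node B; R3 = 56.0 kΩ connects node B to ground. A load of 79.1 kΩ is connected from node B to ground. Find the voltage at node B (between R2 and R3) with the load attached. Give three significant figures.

V ≈ 26.9 V

At node B, R3 is in parallel with the load: R3‖R_L = 32790 Ω.
Below node A the resistance is R2 + (R3‖R_L) = 33470 Ω, so V_A = 28.7 × 33470/34970 = 27.47 V.
Then V_B = V_A × (R3‖R_L)/(R2 + R3‖R_L) = 27.47 × 32790/33470 = 26.9 V.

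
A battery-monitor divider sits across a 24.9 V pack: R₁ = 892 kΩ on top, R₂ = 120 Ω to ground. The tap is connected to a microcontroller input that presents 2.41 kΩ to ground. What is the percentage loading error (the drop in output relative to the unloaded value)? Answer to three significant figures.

The divider's output (Thévenin) resistance is R₁‖R₂ = 120.0 Ω.
Fractional drop under load = R_th/(R_th + R_L) = 120.0 / (120.0 + 2410) = 0.04742.
So the output falls by 4.74 %.

4.74 %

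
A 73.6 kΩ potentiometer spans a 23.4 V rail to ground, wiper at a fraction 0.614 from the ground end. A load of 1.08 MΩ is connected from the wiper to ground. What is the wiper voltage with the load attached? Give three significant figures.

The wiper splits the pot into (1−α)R = 28.41 kΩ above and αR = 45.19 kΩ below.
Lower section ‖ load = 43.38 kΩ.
V_wiper = 23.4 × 43.38/(28.41 + 43.38) = 14.1 V.

V ≈ 14.1 V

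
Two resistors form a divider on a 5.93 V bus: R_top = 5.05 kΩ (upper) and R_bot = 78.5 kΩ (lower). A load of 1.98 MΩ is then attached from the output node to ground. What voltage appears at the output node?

The load sits in parallel with R_bot: R_bot‖R_L = (78.5 × 1980) / (78.5 + 1980) = 75.51 kΩ.
V_out = 5.93 × 75.51 / (5.05 + 75.51) = 5.93 × 75.51/80.56 = 5.56 V.
(Unloaded it would have been 5.57 V.)

V_out ≈ 5.56 V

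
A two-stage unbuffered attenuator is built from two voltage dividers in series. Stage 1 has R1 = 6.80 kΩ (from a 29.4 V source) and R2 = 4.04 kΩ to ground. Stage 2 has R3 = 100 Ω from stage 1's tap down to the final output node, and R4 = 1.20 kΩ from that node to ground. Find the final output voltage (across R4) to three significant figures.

V_out ≈ 3.43 V

Stage 2 presents R3+R4 = 1300 Ω as a load on stage 1's tap.
Stage 1's lower leg becomes R2‖(R3+R4) = 983.5 Ω, so V_mid = 29.4 × 983.5/7784 = 3.715 V.
Stage 2 is itself unloaded: V_out = V_mid × R4/(R3+R4) = 3.715 × 1200/1300 = 3.43 V.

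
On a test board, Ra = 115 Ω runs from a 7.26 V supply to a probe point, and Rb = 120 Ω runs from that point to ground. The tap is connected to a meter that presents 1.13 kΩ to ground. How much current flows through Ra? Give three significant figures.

I ≈ 32.5 mA

Rb‖R_L = 108.5 Ω, so the source sees Ra + Rb‖R_L = 223.5 Ω.
I = 7.26 V / 223.5 Ω = 32.5 mA.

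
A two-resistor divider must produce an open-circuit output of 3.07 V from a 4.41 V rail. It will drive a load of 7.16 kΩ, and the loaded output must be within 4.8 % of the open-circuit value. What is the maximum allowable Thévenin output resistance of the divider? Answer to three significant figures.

R_th ≤ 361 Ω

Loading drop = R_th/(R_th + R_L) ≤ 0.0480, so R_th ≤ R_L · ε/(1−ε) = 7.16 kΩ × 0.0480/0.9520 = 361 Ω.
(Any R1, R2 with R2/(R1+R2) = 0.696 and R1‖R2 ≤ 361 Ω will meet the spec.)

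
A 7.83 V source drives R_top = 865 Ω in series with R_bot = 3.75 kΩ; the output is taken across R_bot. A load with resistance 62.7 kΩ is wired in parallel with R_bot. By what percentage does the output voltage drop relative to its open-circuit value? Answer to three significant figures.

The divider's output (Thévenin) resistance is R_top‖R_bot = 702.9 Ω.
Fractional drop under load = R_th/(R_th + R_L) = 702.9 / (702.9 + 62700) = 0.01109.
So the output falls by 1.11 %.

1.11 %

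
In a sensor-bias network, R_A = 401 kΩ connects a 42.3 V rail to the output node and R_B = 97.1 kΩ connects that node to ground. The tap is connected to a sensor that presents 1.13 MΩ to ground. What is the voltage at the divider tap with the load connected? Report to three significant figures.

V_out ≈ 7.71 V

The load sits in parallel with R_B: R_B‖R_L = (97.1 × 1130) / (97.1 + 1130) = 89.42 kΩ.
V_out = 42.3 × 89.42 / (401 + 89.42) = 42.3 × 89.42/490.4 = 7.71 V.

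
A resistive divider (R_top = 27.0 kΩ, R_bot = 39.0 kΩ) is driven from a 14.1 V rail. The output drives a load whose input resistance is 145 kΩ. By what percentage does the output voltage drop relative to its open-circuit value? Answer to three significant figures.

9.91 %

Unloaded V = 14.1 × 39.0/66.00 = 8.3318 V.
Loaded: R_bot‖R_L = 30.73 kΩ, giving V = 14.1 × 30.73/57.73 = 7.5059 V.
Drop = (8.3318 − 7.5059) / 8.3318 = 9.91 %.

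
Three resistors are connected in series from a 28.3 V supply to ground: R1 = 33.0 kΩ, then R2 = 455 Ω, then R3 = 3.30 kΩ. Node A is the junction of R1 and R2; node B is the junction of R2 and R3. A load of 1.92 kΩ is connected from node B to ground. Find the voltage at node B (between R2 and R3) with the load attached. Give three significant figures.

At node B, R3 is in parallel with the load: R3‖R_L = 1214 Ω.
Below node A the resistance is R2 + (R3‖R_L) = 1669 Ω, so V_A = 28.3 × 1669/34670 = 1.362 V.
Then V_B = V_A × (R3‖R_L)/(R2 + R3‖R_L) = 1.362 × 1214/1669 = 0.991 V.

V ≈ 0.991 V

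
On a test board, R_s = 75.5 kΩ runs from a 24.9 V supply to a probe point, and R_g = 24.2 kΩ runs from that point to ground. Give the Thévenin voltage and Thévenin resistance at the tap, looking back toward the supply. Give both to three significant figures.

V_th is the open-circuit tap voltage: 24.9 × 24.2/(75.5 + 24.2) = 6.04 V.
With the supply zeroed, R_s and R_g appear in parallel from the tap: R_th = R_s‖R_g = (75.5 × 24.2)/99.70 = 18.3 kΩ.

V_th = 6.04 V, R_th = 18.3 kΩ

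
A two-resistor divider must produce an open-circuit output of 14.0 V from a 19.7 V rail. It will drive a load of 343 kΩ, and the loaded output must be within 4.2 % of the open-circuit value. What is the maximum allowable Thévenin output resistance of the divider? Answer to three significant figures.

Loading drop = R_th/(R_th + R_L) ≤ 0.0420, so R_th ≤ R_L · ε/(1−ε) = 343 kΩ × 0.0420/0.9580 = 15.0 kΩ.
(Any R1, R2 with R2/(R1+R2) = 0.711 and R1‖R2 ≤ 15.0 kΩ will meet the spec.)

R_th ≤ 15.0 kΩ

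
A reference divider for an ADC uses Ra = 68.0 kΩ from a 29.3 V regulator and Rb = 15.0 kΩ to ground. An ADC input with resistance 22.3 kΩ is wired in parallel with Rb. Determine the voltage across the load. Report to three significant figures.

The load sits in parallel with Rb: Rb‖R_L = (15.0 × 22.3) / (15.0 + 22.3) = 8.968 kΩ.
V_out = 29.3 × 8.968 / (68.0 + 8.968) = 29.3 × 8.968/76.97 = 3.41 V.

V_out ≈ 3.41 V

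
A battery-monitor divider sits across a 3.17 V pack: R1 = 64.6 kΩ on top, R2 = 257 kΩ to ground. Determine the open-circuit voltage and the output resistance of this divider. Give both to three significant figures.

V_th = 2.53 V, R_th = 51.6 kΩ

V_th is the open-circuit tap voltage: 3.17 × 257/(64.6 + 257) = 2.53 V.
With the supply zeroed, R1 and R2 appear in parallel from the tap: R_th = R1‖R2 = (64.6 × 257)/321.6 = 51.6 kΩ.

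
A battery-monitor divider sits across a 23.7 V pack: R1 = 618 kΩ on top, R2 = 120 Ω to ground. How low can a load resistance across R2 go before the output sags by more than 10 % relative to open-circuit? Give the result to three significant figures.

R_L(min) ≈ 1.08 kΩ

Output resistance R_th = R1‖R2 = (618000 × 120)/618100 = 120.0 Ω.
The fractional drop is R_th/(R_th + R_L); requiring this ≤ 0.100 gives R_L ≥ R_th(1/0.100 − 1) = 120.0 × 9.000 = 1.08 kΩ.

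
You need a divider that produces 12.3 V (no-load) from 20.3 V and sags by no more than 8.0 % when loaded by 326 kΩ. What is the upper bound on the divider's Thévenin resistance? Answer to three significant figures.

Loading drop = R_th/(R_th + R_L) ≤ 0.0800, so R_th ≤ R_L · ε/(1−ε) = 326 kΩ × 0.0800/0.9200 = 28.3 kΩ.
(Any R1, R2 with R2/(R1+R2) = 0.606 and R1‖R2 ≤ 28.3 kΩ will meet the spec.)

R_th ≤ 28.3 kΩ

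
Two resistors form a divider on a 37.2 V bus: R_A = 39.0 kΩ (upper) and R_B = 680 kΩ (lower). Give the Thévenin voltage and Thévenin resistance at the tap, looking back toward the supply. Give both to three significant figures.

V_th is the open-circuit tap voltage: 37.2 × 680/(39.0 + 680) = 35.2 V.
With the supply zeroed, R_A and R_B appear in parallel from the tap: R_th = R_A‖R_B = (39.0 × 680)/719.0 = 36.9 kΩ.

V_th = 35.2 V, R_th = 36.9 kΩ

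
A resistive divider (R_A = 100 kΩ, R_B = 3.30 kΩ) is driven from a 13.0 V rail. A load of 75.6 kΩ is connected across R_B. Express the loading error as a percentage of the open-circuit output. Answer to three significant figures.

The divider's output (Thévenin) resistance is R_A‖R_B = 3.195 kΩ.
Fractional drop under load = R_th/(R_th + R_L) = 3.195 / (3.195 + 75.6) = 0.04054.
So the output falls by 4.05 %.

4.05 %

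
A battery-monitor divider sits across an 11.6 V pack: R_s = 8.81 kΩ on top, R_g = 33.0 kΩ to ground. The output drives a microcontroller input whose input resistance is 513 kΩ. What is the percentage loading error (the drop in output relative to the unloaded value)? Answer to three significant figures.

The divider's output (Thévenin) resistance is R_s‖R_g = 6.954 kΩ.
Fractional drop under load = R_th/(R_th + R_L) = 6.954 / (6.954 + 513) = 0.01337.
So the output falls by 1.34 %.

1.34 %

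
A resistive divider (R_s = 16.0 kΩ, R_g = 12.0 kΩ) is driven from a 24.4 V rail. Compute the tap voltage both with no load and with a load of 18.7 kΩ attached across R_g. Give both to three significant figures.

Open-circuit: V = 24.4 × 12.0/(16.0 + 12.0) = 10.5 V.
With the load, R_g becomes R_g‖R_L = 7.309 kΩ, so V = 24.4 × 7.309/23.31 = 7.65 V.

Unloaded: 10.5 V; loaded: 7.65 V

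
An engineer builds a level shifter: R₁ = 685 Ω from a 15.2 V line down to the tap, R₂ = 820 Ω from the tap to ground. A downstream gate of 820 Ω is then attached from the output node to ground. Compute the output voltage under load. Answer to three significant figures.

V_out ≈ 5.69 V

The load sits in parallel with R₂: R₂‖R_L = (820 × 820) / (820 + 820) = 410.0 Ω.
V_out = 15.2 × 410.0 / (685 + 410.0) = 15.2 × 410.0/1095 = 5.69 V.
(Unloaded it would have been 8.28 V.)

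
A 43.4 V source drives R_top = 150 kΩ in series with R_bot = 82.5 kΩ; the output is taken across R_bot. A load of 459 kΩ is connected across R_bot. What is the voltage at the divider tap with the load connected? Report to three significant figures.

V_out ≈ 13.8 V

The load sits in parallel with R_bot: R_bot‖R_L = (82.5 × 459) / (82.5 + 459) = 69.93 kΩ.
V_out = 43.4 × 69.93 / (150 + 69.93) = 43.4 × 69.93/219.9 = 13.8 V.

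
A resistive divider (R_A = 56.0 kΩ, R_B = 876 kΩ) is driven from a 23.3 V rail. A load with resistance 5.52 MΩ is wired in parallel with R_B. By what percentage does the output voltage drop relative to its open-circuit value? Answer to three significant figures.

0.945 %

The divider's output (Thévenin) resistance is R_A‖R_B = 52.64 kΩ.
Fractional drop under load = R_th/(R_th + R_L) = 52.64 / (52.64 + 5520) = 0.009445.
So the output falls by 0.945 %.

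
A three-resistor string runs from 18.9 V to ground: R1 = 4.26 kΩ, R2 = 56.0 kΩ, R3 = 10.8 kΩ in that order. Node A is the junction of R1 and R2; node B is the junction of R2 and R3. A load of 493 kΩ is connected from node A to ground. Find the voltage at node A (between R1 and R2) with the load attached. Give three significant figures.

V ≈ 17.6 V

Below node A the series string R2+R3 = 66.80 kΩ sits in parallel with the 493 kΩ load: 58.83 kΩ.
V_A = 18.9 × 58.83/(4.26 + 58.83) = 17.6 V.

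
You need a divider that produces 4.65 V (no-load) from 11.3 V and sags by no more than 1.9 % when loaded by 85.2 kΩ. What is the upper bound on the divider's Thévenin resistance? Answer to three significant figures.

R_th ≤ 1.65 kΩ

Loading drop = R_th/(R_th + R_L) ≤ 0.0190, so R_th ≤ R_L · ε/(1−ε) = 85.2 kΩ × 0.0190/0.9810 = 1.65 kΩ.
(Any R1, R2 with R2/(R1+R2) = 0.412 and R1‖R2 ≤ 1.65 kΩ will meet the spec.)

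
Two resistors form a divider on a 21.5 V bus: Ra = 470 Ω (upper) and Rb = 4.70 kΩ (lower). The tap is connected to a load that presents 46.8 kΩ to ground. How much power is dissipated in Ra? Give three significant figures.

Total resistance from the source is Ra + (Rb‖R_L) = 4741 Ω, so I = 21.5/4741 Ω = 4.535 mA.
P = I²·Ra = (4.535 mA)² × 470 Ω = 9.67 mW.

P ≈ 9.67 mW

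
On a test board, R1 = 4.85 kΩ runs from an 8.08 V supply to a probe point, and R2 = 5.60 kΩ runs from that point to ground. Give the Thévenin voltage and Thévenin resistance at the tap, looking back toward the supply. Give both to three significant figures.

V_th = 4.33 V, R_th = 2.60 kΩ

V_th is the open-circuit tap voltage: 8.08 × 5.60/(4.85 + 5.60) = 4.33 V.
With the supply zeroed, R1 and R2 appear in parallel from the tap: R_th = R1‖R2 = (4.85 × 5.60)/10.45 = 2.60 kΩ.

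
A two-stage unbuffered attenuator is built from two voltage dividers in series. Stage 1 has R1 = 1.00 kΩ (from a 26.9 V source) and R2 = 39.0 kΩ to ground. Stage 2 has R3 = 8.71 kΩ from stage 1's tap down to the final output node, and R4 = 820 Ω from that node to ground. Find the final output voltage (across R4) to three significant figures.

V_out ≈ 2.05 V

Stage 2 presents R3+R4 = 9530 Ω as a load on stage 1's tap.
Stage 1's lower leg becomes R2‖(R3+R4) = 7659 Ω, so V_mid = 26.9 × 7659/8659 = 23.79 V.
Stage 2 is itself unloaded: V_out = V_mid × R4/(R3+R4) = 23.79 × 820/9530 = 2.05 V.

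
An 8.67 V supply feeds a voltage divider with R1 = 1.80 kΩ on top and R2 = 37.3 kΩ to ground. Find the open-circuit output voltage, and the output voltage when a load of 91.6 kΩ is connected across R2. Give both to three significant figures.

Open-circuit: V = 8.67 × 37.3/(1.80 + 37.3) = 8.27 V.
With the load, R2 becomes R2‖R_L = 26.51 kΩ, so V = 8.67 × 26.51/28.31 = 8.12 V.

Unloaded: 8.27 V; loaded: 8.12 V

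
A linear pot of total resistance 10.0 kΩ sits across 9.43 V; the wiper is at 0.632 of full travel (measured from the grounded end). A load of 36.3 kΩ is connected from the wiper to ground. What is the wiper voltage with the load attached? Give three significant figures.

V ≈ 5.60 V

The wiper splits the pot into (1−α)R = 3.680 kΩ above and αR = 6.320 kΩ below.
Lower section ‖ load = 5.383 kΩ.
V_wiper = 9.43 × 5.383/(3.680 + 5.383) = 5.60 V.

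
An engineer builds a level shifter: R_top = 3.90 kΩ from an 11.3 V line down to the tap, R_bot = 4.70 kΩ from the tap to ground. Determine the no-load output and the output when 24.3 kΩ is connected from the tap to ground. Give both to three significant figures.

Open-circuit: V = 11.3 × 4.70/(3.90 + 4.70) = 6.18 V.
With the load, R_bot becomes R_bot‖R_L = 3.938 kΩ, so V = 11.3 × 3.938/7.838 = 5.68 V.

Unloaded: 6.18 V; loaded: 5.68 V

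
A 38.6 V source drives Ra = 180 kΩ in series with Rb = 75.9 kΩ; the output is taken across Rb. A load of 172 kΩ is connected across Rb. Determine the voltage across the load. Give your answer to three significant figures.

V_out ≈ 8.74 V

The load sits in parallel with Rb: Rb‖R_L = (75.9 × 172) / (75.9 + 172) = 52.66 kΩ.
V_out = 38.6 × 52.66 / (180 + 52.66) = 38.6 × 52.66/232.7 = 8.74 V.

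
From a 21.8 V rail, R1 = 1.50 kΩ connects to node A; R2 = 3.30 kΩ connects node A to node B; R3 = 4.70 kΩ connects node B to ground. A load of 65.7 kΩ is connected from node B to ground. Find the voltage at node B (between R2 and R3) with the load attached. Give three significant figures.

V ≈ 10.4 V

At node B, R3 is in parallel with the load: R3‖R_L = 4.386 kΩ.
Below node A the resistance is R2 + (R3‖R_L) = 7.686 kΩ, so V_A = 21.8 × 7.686/9.186 = 18.24 V.
Then V_B = V_A × (R3‖R_L)/(R2 + R3‖R_L) = 18.24 × 4.386/7.686 = 10.4 V.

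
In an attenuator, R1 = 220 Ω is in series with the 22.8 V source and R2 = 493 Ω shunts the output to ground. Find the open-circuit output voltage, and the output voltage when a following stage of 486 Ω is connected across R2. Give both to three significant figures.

Open-circuit: V = 22.8 × 493/(220 + 493) = 15.8 V.
With the load, R2 becomes R2‖R_L = 244.7 Ω, so V = 22.8 × 244.7/464.7 = 12.0 V.

Unloaded: 15.8 V; loaded: 12.0 V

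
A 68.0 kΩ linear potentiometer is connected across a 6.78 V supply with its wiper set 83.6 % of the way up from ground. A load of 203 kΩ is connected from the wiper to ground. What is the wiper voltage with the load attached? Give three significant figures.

V ≈ 5.42 V

The wiper splits the pot into (1−α)R = 11.15 kΩ above and αR = 56.85 kΩ below.
Lower section ‖ load = 44.41 kΩ.
V_wiper = 6.78 × 44.41/(11.15 + 44.41) = 5.42 V.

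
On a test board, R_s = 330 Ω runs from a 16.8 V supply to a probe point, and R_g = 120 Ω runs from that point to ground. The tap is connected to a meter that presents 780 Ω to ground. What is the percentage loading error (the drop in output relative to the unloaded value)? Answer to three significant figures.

10.1 %

The divider's output (Thévenin) resistance is R_s‖R_g = 88.00 Ω.
Fractional drop under load = R_th/(R_th + R_L) = 88.00 / (88.00 + 780) = 0.1014.
So the output falls by 10.1 %.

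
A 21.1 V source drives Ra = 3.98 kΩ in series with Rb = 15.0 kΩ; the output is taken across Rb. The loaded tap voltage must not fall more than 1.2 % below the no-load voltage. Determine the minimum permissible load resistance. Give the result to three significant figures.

R_L(min) ≈ 259 kΩ

Output resistance R_th = Ra‖Rb = (3.98 × 15.0)/18.98 = 3.145 kΩ.
The fractional drop is R_th/(R_th + R_L); requiring this ≤ 0.0120 gives R_L ≥ R_th(1/0.0120 − 1) = 3.145 × 82.33 = 259 kΩ.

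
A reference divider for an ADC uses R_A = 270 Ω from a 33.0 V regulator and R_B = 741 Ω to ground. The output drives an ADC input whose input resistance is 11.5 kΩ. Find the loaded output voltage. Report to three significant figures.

The load sits in parallel with R_B: R_B‖R_L = (741 × 11500) / (741 + 11500) = 696.1 Ω.
V_out = 33.0 × 696.1 / (270 + 696.1) = 33.0 × 696.1/966.1 = 23.8 V.
(Unloaded it would have been 24.2 V.)

V_out ≈ 23.8 V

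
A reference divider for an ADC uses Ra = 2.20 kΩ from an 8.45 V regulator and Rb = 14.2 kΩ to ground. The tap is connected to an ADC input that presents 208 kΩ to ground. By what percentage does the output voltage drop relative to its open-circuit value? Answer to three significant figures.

0.907 %

The divider's output (Thévenin) resistance is Ra‖Rb = 1.905 kΩ.
Fractional drop under load = R_th/(R_th + R_L) = 1.905 / (1.905 + 208) = 0.009075.
So the output falls by 0.907 %.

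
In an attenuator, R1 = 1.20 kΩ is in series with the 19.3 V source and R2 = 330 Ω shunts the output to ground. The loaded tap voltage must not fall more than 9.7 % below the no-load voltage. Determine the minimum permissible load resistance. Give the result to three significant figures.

R_L(min) ≈ 2.41 kΩ

Output resistance R_th = R1‖R2 = (1200 × 330)/1530 = 258.8 Ω.
The fractional drop is R_th/(R_th + R_L); requiring this ≤ 0.0970 gives R_L ≥ R_th(1/0.0970 − 1) = 258.8 × 9.309 = 2.41 kΩ.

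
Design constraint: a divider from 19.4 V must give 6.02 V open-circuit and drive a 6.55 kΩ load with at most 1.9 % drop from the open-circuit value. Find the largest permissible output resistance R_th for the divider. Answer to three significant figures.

R_th ≤ 127 Ω

Loading drop = R_th/(R_th + R_L) ≤ 0.0190, so R_th ≤ R_L · ε/(1−ε) = 6.55 kΩ × 0.0190/0.9810 = 127 Ω.
(Any R1, R2 with R2/(R1+R2) = 0.310 and R1‖R2 ≤ 127 Ω will meet the spec.)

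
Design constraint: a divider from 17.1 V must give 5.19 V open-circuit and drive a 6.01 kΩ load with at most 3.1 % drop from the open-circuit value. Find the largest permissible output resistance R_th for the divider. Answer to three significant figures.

Loading drop = R_th/(R_th + R_L) ≤ 0.0310, so R_th ≤ R_L · ε/(1−ε) = 6.01 kΩ × 0.0310/0.9690 = 192 Ω.
(Any R1, R2 with R2/(R1+R2) = 0.304 and R1‖R2 ≤ 192 Ω will meet the spec.)

R_th ≤ 192 Ω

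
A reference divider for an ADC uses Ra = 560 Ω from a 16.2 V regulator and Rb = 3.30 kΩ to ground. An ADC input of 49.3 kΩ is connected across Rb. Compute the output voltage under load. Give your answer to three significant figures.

V_out ≈ 13.7 V

The load sits in parallel with Rb: Rb‖R_L = (3300 × 49300) / (3300 + 49300) = 3093 Ω.
V_out = 16.2 × 3093 / (560 + 3093) = 16.2 × 3093/3653 = 13.7 V.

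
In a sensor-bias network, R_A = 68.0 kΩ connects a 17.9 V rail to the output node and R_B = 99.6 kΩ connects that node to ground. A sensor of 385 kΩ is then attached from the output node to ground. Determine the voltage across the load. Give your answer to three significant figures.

V_out ≈ 9.63 V

The load sits in parallel with R_B: R_B‖R_L = (99.6 × 385) / (99.6 + 385) = 79.13 kΩ.
V_out = 17.9 × 79.13 / (68.0 + 79.13) = 17.9 × 79.13/147.1 = 9.63 V.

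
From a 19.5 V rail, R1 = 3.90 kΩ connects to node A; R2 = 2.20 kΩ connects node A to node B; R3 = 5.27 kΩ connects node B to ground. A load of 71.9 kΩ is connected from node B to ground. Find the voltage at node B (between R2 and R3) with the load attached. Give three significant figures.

V ≈ 8.70 V

At node B, R3 is in parallel with the load: R3‖R_L = 4.910 kΩ.
Below node A the resistance is R2 + (R3‖R_L) = 7.110 kΩ, so V_A = 19.5 × 7.110/11.01 = 12.59 V.
Then V_B = V_A × (R3‖R_L)/(R2 + R3‖R_L) = 12.59 × 4.910/7.110 = 8.70 V.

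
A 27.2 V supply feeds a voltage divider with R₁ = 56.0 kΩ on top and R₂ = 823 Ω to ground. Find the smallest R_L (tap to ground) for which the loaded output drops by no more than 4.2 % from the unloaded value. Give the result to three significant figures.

R_L(min) ≈ 18.5 kΩ

Output resistance R_th = R₁‖R₂ = (56000 × 823)/56820 = 811.1 Ω.
The fractional drop is R_th/(R_th + R_L); requiring this ≤ 0.0420 gives R_L ≥ R_th(1/0.0420 − 1) = 811.1 × 22.81 = 18.5 kΩ.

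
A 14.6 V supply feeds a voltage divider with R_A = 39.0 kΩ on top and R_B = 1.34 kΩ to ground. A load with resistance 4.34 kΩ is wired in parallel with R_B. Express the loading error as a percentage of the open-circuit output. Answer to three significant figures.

Unloaded V = 14.6 × 1.34/40.34 = 0.4850 V.
Loaded: R_B‖R_L = 1.024 kΩ, giving V = 14.6 × 1.024/40.02 = 0.3735 V.
Drop = (0.4850 − 0.3735) / 0.4850 = 23.0 %.

23.0 %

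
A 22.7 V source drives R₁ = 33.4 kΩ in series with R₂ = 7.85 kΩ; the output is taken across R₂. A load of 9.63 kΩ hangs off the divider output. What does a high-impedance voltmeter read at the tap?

The load sits in parallel with R₂: R₂‖R_L = (7.85 × 9.63) / (7.85 + 9.63) = 4.325 kΩ.
V_out = 22.7 × 4.325 / (33.4 + 4.325) = 22.7 × 4.325/37.72 = 2.60 V.

V_out ≈ 2.60 V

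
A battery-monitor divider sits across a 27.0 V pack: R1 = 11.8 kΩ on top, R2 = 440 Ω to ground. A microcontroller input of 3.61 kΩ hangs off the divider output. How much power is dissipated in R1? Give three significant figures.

Total resistance from the source is R1 + (R2‖R_L) = 12190 Ω, so I = 27.0/12190 Ω = 2.215 mA.
P = I²·R1 = (2.215 mA)² × 11.8 kΩ = 57.9 mW.

P ≈ 57.9 mW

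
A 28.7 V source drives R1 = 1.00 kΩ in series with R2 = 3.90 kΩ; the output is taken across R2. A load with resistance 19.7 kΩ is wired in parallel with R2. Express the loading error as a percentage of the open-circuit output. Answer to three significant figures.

3.88 %

The divider's output (Thévenin) resistance is R1‖R2 = 0.7959 kΩ.
Fractional drop under load = R_th/(R_th + R_L) = 0.7959 / (0.7959 + 19.7) = 0.03883.
So the output falls by 3.88 %.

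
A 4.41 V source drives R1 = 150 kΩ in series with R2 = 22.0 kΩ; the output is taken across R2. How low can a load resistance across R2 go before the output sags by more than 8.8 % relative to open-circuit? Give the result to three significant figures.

R_L(min) ≈ 199 kΩ

Output resistance R_th = R1‖R2 = (150 × 22.0)/172.0 = 19.19 kΩ.
The fractional drop is R_th/(R_th + R_L); requiring this ≤ 0.0880 gives R_L ≥ R_th(1/0.0880 − 1) = 19.19 × 10.36 = 199 kΩ.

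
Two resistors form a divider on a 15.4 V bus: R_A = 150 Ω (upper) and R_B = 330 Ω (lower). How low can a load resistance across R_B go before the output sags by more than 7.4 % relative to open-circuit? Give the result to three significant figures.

R_L(min) ≈ 1.29 kΩ

Output resistance R_th = R_A‖R_B = (150 × 330)/480.0 = 103.1 Ω.
The fractional drop is R_th/(R_th + R_L); requiring this ≤ 0.0740 gives R_L ≥ R_th(1/0.0740 − 1) = 103.1 × 12.51 = 1.29 kΩ.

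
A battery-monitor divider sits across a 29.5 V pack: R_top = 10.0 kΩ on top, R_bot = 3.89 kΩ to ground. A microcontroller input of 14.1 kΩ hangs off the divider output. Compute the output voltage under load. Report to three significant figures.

V_out ≈ 6.89 V

The load sits in parallel with R_bot: R_bot‖R_L = (3.89 × 14.1) / (3.89 + 14.1) = 3.049 kΩ.
V_out = 29.5 × 3.049 / (10.0 + 3.049) = 29.5 × 3.049/13.05 = 6.89 V.
(Unloaded it would have been 8.26 V.)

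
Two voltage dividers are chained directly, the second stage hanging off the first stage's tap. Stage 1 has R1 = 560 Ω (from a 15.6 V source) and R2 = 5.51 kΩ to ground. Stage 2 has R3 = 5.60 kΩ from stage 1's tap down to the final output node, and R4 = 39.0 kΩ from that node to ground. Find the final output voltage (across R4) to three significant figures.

Stage 2 presents R3+R4 = 44600 Ω as a load on stage 1's tap.
Stage 1's lower leg becomes R2‖(R3+R4) = 4904 Ω, so V_mid = 15.6 × 4904/5464 = 14.00 V.
Stage 2 is itself unloaded: V_out = V_mid × R4/(R3+R4) = 14.00 × 39000/44600 = 12.2 V.

V_out ≈ 12.2 V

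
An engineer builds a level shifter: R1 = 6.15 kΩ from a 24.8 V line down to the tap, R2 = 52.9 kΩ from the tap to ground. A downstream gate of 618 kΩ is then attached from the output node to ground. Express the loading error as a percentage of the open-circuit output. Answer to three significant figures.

0.884 %

The divider's output (Thévenin) resistance is R1‖R2 = 5.509 kΩ.
Fractional drop under load = R_th/(R_th + R_L) = 5.509 / (5.509 + 618) = 0.008836.
So the output falls by 0.884 %.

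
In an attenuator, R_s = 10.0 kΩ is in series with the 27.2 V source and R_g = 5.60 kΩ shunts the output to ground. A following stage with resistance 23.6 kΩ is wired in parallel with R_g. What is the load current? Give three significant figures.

R_g‖R_L = 4.526 kΩ; V_out = 27.2 × 4.526/14.53 = 8.475 V.
I_L = V_out / R_L = 8.475 / 23.6 kΩ = 0.359 mA.

I_L ≈ 0.359 mA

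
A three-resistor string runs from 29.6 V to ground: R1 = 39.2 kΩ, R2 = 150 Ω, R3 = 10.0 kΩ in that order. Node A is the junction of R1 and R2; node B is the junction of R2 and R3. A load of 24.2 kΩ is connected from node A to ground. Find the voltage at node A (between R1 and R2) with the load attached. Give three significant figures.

Below node A the series string R2+R3 = 10150 Ω sits in parallel with the 24200 Ω load: 7151 Ω.
V_A = 29.6 × 7151/(39200 + 7151) = 4.57 V.

V ≈ 4.57 V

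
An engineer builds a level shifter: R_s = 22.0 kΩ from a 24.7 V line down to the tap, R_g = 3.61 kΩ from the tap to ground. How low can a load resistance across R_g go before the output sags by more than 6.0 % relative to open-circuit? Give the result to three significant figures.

R_L(min) ≈ 48.6 kΩ

Output resistance R_th = R_s‖R_g = (22.0 × 3.61)/25.61 = 3.101 kΩ.
The fractional drop is R_th/(R_th + R_L); requiring this ≤ 0.0600 gives R_L ≥ R_th(1/0.0600 − 1) = 3.101 × 15.67 = 48.6 kΩ.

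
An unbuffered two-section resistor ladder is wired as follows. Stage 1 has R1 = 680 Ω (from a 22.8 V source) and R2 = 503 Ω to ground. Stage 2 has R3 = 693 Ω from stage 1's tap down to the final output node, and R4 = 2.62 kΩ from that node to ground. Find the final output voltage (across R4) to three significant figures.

V_out ≈ 7.05 V

Stage 2 presents R3+R4 = 3313 Ω as a load on stage 1's tap.
Stage 1's lower leg becomes R2‖(R3+R4) = 436.7 Ω, so V_mid = 22.8 × 436.7/1117 = 8.916 V.
Stage 2 is itself unloaded: V_out = V_mid × R4/(R3+R4) = 8.916 × 2620/3313 = 7.05 V.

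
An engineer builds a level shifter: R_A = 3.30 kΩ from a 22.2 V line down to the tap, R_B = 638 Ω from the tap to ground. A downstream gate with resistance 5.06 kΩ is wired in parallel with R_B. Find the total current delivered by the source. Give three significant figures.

I ≈ 5.74 mA

R_B‖R_L = 566.6 Ω, so the source sees R_A + R_B‖R_L = 3867 Ω.
I = 22.2 V / 3867 Ω = 5.74 mA.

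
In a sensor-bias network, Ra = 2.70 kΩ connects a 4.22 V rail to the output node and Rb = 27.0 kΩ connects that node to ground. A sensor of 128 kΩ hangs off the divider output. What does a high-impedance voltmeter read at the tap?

The load sits in parallel with Rb: Rb‖R_L = (27.0 × 128) / (27.0 + 128) = 22.30 kΩ.
V_out = 4.22 × 22.30 / (2.70 + 22.30) = 4.22 × 22.30/25.00 = 3.76 V.

V_out ≈ 3.76 V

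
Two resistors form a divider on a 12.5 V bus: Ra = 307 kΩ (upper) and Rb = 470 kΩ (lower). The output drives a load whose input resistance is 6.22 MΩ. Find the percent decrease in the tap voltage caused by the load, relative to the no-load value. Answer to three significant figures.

The divider's output (Thévenin) resistance is Ra‖Rb = 185.7 kΩ.
Fractional drop under load = R_th/(R_th + R_L) = 185.7 / (185.7 + 6220) = 0.02899.
So the output falls by 2.90 %.

2.90 %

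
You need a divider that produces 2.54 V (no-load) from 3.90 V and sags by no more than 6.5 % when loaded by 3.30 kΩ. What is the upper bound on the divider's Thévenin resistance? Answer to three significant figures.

Loading drop = R_th/(R_th + R_L) ≤ 0.0650, so R_th ≤ R_L · ε/(1−ε) = 3.30 kΩ × 0.0650/0.9350 = 229 Ω.

R_th ≤ 229 Ω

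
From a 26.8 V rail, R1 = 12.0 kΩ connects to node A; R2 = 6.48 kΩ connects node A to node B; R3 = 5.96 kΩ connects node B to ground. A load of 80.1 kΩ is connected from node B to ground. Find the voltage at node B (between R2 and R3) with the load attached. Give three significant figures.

V ≈ 6.19 V

At node B, R3 is in parallel with the load: R3‖R_L = 5.547 kΩ.
Below node A the resistance is R2 + (R3‖R_L) = 12.03 kΩ, so V_A = 26.8 × 12.03/24.03 = 13.42 V.
Then V_B = V_A × (R3‖R_L)/(R2 + R3‖R_L) = 13.42 × 5.547/12.03 = 6.19 V.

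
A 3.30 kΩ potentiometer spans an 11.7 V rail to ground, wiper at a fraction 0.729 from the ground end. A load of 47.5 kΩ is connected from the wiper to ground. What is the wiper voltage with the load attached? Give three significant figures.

The wiper splits the pot into (1−α)R = 894.3 Ω above and αR = 2406 Ω below.
Lower section ‖ load = 2290 Ω.
V_wiper = 11.7 × 2290/(894.3 + 2290) = 8.41 V.

V ≈ 8.41 V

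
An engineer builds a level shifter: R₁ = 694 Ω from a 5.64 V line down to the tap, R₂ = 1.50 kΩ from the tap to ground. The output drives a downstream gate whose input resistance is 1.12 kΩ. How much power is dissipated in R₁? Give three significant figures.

Total resistance from the source is R₁ + (R₂‖R_L) = 1335 Ω, so I = 5.64/1335 Ω = 4.224 mA.
P = I²·R₁ = (4.224 mA)² × 694 Ω = 12.4 mW.

P ≈ 12.4 mW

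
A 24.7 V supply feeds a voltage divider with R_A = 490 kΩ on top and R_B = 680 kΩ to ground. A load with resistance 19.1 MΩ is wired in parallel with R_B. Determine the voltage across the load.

The load sits in parallel with R_B: R_B‖R_L = (680 × 19100) / (680 + 19100) = 656.6 kΩ.
V_out = 24.7 × 656.6 / (490 + 656.6) = 24.7 × 656.6/1147 = 14.1 V.

V_out ≈ 14.1 V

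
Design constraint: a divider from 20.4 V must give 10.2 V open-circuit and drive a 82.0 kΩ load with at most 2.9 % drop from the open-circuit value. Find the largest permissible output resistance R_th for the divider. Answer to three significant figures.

R_th ≤ 2.45 kΩ

Loading drop = R_th/(R_th + R_L) ≤ 0.0290, so R_th ≤ R_L · ε/(1−ε) = 82.0 kΩ × 0.0290/0.9710 = 2.45 kΩ.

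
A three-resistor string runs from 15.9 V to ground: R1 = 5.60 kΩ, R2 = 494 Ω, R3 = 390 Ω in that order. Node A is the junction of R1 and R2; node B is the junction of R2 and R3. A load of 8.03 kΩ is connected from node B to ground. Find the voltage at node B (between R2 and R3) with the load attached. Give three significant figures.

At node B, R3 is in parallel with the load: R3‖R_L = 371.9 Ω.
Below node A the resistance is R2 + (R3‖R_L) = 865.9 Ω, so V_A = 15.9 × 865.9/6466 = 2.129 V.
Then V_B = V_A × (R3‖R_L)/(R2 + R3‖R_L) = 2.129 × 371.9/865.9 = 0.915 V.

V ≈ 0.915 V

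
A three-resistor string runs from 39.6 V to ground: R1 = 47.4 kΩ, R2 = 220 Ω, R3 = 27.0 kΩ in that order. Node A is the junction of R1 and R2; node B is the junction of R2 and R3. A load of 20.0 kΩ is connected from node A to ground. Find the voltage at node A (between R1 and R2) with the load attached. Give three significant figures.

V ≈ 7.75 V

Below node A the series string R2+R3 = 27220 Ω sits in parallel with the 20000 Ω load: 11530 Ω.
V_A = 39.6 × 11530/(47400 + 11530) = 7.75 V.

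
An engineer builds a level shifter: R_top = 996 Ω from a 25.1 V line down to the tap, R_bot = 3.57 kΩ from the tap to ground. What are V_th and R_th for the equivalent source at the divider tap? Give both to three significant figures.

V_th = 19.6 V, R_th = 779 Ω

V_th is the open-circuit tap voltage: 25.1 × 3570/(996 + 3570) = 19.6 V.
With the supply zeroed, R_top and R_bot appear in parallel from the tap: R_th = R_top‖R_bot = (996 × 3570)/4566 = 779 Ω.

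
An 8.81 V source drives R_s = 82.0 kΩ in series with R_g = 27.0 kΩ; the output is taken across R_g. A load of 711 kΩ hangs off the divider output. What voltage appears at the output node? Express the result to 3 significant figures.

The load sits in parallel with R_g: R_g‖R_L = (27.0 × 711) / (27.0 + 711) = 26.01 kΩ.
V_out = 8.81 × 26.01 / (82.0 + 26.01) = 8.81 × 26.01/108.0 = 2.12 V.

V_out ≈ 2.12 V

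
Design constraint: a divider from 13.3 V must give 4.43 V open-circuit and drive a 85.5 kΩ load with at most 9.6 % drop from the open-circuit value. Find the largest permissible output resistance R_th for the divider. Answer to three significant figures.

R_th ≤ 9.08 kΩ

Loading drop = R_th/(R_th + R_L) ≤ 0.0960, so R_th ≤ R_L · ε/(1−ε) = 85.5 kΩ × 0.0960/0.9040 = 9.08 kΩ.
(Any R1, R2 with R2/(R1+R2) = 0.333 and R1‖R2 ≤ 9.08 kΩ will meet the spec.)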